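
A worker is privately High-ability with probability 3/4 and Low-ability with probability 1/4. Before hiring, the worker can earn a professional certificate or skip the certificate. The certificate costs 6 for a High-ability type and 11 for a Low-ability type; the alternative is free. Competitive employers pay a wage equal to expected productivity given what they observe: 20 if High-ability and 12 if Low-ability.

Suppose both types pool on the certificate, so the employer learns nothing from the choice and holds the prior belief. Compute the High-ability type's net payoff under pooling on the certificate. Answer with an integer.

Pooled wage = 3/4·20 + 1/4·12 = 18.
High-ability pays cost 6 for the certificate, so net payoff = 18 − 6 = 12.

12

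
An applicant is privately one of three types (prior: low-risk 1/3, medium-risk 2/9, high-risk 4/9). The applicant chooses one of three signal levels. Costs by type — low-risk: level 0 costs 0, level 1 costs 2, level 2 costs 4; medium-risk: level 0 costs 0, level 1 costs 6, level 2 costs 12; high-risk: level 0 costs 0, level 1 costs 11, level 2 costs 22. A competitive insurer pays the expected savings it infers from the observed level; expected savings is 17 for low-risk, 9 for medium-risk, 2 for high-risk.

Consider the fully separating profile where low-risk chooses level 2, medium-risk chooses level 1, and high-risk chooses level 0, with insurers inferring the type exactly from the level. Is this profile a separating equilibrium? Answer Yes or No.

Separating rebates: level 2 → 17, level 1 → 9, level 0 → 2.
low-risk (assigned level 2): level 0: 2 − 0 = 2; level 1: 9 − 2 = 7; level 2: 17 − 4 = 13. low-risk stays.
medium-risk (assigned level 1): level 0: 2 − 0 = 2; level 1: 9 − 6 = 3; level 2: 17 − 12 = 5. medium-risk prefers level 2.
high-risk (assigned level 0): level 0: 2 − 0 = 2; level 1: 9 − 11 = -2; level 2: 17 − 22 = -5. high-risk stays.
At least one type deviates; the separating profile fails.

No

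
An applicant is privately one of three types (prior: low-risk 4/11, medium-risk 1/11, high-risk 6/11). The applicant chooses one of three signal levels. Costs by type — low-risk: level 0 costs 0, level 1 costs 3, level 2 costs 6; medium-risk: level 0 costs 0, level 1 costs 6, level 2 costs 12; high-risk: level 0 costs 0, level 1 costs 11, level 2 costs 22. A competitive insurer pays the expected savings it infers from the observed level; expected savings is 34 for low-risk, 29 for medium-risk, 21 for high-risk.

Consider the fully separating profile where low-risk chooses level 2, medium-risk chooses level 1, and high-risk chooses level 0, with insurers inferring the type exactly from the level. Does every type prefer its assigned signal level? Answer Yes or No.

Separating rebates: level 2 → 34, level 1 → 29, level 0 → 21.
low-risk (assigned level 2): level 0: 21 − 0 = 21; level 1: 29 − 3 = 26; level 2: 34 − 6 = 28. low-risk stays.
medium-risk (assigned level 1): level 0: 21 − 0 = 21; level 1: 29 − 6 = 23; level 2: 34 − 12 = 22. medium-risk stays.
high-risk (assigned level 0): level 0: 21 − 0 = 21; level 1: 29 − 11 = 18; level 2: 34 − 22 = 12. high-risk stays.
Every type prefers its assigned level; separation holds.

Yes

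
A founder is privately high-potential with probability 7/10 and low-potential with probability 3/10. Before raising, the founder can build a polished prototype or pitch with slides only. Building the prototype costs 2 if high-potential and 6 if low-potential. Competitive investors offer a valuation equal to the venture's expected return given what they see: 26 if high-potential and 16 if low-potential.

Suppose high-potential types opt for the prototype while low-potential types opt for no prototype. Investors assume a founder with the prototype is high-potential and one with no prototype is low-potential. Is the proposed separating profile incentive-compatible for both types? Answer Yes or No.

Under these beliefs, the prototype earns valuation 26 and no prototype earns valuation 16.
high-potential: the prototype nets 26 − 2 = 24; no prototype nets 16. high-potential prefers the prototype.
low-potential: the prototype nets 26 − 6 = 20; no prototype nets 16. low-potential would deviate to the prototype.
low-potential has a profitable deviation, so the profile is not an equilibrium.

No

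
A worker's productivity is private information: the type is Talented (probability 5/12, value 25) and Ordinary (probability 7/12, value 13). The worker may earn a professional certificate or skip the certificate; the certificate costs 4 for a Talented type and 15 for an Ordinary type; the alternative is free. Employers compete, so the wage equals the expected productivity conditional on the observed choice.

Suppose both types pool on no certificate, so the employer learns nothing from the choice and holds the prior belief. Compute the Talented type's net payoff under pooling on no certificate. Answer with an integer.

18

Pooled wage = 5/12·25 + 7/12·13 = 18.
Talented pays no cost for no certificate, so net payoff = 18.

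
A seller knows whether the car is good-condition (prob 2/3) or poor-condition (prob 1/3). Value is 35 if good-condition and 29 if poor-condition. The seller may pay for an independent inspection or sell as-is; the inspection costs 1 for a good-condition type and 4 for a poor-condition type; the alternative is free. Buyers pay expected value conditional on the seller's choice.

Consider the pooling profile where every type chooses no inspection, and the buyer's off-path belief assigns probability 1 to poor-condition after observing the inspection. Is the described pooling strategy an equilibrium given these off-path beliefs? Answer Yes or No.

Yes

On path, the buyer holds the prior and pays 2/3·35 + 1/3·29 = 33. Off path (the inspection), believing poor-condition, it pays 29.
good-condition: no inspection nets 33; the inspection nets 29 − 1 = 28. good-condition stays.
poor-condition: no inspection nets 33; the inspection nets 29 − 4 = 25. poor-condition stays.
No type deviates, so pooling is sustained.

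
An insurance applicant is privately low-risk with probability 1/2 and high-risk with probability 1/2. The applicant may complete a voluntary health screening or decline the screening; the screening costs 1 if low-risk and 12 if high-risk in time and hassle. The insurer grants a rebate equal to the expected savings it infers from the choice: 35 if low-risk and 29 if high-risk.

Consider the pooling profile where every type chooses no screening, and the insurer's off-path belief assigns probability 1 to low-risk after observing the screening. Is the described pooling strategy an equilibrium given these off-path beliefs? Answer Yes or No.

On path, the insurer holds the prior and pays 1/2·35 + 1/2·29 = 32. Off path (the screening), believing low-risk, it pays 35.
low-risk: no screening nets 32; the screening nets 35 − 1 = 34. low-risk would deviate.
high-risk: no screening nets 32; the screening nets 35 − 12 = 23. high-risk stays.
A type deviates, so pooling fails.

No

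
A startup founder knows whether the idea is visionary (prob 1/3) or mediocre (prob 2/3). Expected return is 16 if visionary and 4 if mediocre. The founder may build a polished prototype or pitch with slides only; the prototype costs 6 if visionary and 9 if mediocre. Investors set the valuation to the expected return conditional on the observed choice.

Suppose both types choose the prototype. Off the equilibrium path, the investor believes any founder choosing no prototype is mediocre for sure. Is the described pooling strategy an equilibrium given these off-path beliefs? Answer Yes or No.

On path, the investor holds the prior and pays 1/3·16 + 2/3·4 = 8. Off path (no prototype), believing mediocre, it pays 4.
visionary: the prototype nets 8 − 6 = 2; no prototype nets 4. visionary would deviate.
mediocre: the prototype nets 8 − 9 = -1; no prototype nets 4. mediocre would deviate.
A type deviates, so pooling fails.

No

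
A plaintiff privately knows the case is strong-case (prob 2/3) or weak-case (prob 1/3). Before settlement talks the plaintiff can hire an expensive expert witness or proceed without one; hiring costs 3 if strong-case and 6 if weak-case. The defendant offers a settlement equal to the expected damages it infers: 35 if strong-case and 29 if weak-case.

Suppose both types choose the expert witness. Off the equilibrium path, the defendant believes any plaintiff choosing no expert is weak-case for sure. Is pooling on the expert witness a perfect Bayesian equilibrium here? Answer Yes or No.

On path, the defendant holds the prior and pays 2/3·35 + 1/3·29 = 33. Off path (no expert), believing weak-case, it pays 29.
strong-case: the expert witness nets 33 − 3 = 30; no expert nets 29. strong-case stays.
weak-case: the expert witness nets 33 − 6 = 27; no expert nets 29. weak-case would deviate.
A type deviates, so pooling fails.

No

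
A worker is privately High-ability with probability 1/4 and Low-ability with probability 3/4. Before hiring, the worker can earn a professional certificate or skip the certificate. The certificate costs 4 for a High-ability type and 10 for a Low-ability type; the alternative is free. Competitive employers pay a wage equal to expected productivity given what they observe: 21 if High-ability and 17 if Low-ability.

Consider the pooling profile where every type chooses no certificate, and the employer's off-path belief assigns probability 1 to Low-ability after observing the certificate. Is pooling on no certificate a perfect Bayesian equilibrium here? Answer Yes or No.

On path, the employer holds the prior and pays 1/4·21 + 3/4·17 = 18. Off path (the certificate), believing Low-ability, it pays 17.
High-ability: no certificate nets 18; the certificate nets 17 − 4 = 13. High-ability stays.
Low-ability: no certificate nets 18; the certificate nets 17 − 10 = 7. Low-ability stays.
No type deviates, so pooling is sustained.

Yes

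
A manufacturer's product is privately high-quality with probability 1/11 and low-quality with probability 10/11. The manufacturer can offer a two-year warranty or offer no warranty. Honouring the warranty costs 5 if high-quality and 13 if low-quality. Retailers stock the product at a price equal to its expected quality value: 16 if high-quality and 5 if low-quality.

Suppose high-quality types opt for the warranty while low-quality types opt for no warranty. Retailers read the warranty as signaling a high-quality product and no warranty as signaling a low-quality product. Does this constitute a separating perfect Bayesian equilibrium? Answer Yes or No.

Yes

Under these beliefs, the warranty earns price 16 and no warranty earns price 5.
high-quality: the warranty nets 16 − 5 = 11; no warranty nets 5. high-quality prefers the warranty.
low-quality: the warranty nets 16 − 13 = 3; no warranty nets 5. low-quality prefers no warranty.
Neither type deviates, so the separating profile is an equilibrium.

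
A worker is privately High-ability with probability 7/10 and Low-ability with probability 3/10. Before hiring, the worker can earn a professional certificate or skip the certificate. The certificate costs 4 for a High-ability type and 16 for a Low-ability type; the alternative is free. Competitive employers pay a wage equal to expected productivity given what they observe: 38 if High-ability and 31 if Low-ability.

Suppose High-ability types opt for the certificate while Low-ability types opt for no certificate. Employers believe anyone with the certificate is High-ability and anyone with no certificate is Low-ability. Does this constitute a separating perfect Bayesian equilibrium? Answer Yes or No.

Under these beliefs, the certificate earns wage 38 and no certificate earns wage 31.
High-ability: the certificate nets 38 − 4 = 34; no certificate nets 31. High-ability prefers the certificate.
Low-ability: the certificate nets 38 − 16 = 22; no certificate nets 31. Low-ability prefers no certificate.
Neither type deviates, so the separating profile is an equilibrium.

Yes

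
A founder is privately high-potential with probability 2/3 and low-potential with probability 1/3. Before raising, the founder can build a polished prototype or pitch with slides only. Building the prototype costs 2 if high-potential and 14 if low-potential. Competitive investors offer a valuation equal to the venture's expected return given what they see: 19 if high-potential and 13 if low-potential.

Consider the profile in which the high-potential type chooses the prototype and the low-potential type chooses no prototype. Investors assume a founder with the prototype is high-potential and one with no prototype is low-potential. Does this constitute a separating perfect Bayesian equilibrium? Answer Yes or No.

Yes

Under these beliefs, the prototype earns valuation 19 and no prototype earns valuation 13.
high-potential: the prototype nets 19 − 2 = 17; no prototype nets 13. high-potential prefers the prototype.
low-potential: the prototype nets 19 − 14 = 5; no prototype nets 13. low-potential prefers no prototype.
Neither type deviates, so the separating profile is an equilibrium.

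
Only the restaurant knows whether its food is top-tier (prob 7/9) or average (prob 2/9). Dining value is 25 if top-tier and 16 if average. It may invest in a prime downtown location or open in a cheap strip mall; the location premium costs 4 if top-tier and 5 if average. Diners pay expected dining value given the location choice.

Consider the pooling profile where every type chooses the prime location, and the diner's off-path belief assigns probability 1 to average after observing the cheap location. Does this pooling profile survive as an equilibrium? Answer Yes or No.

On path, the diner holds the prior and pays 7/9·25 + 2/9·16 = 23. Off path (the cheap location), believing average, it pays 16.
top-tier: the prime location nets 23 − 4 = 19; the cheap location nets 16. top-tier stays.
average: the prime location nets 23 − 5 = 18; the cheap location nets 16. average stays.
No type deviates, so pooling is sustained.

Yes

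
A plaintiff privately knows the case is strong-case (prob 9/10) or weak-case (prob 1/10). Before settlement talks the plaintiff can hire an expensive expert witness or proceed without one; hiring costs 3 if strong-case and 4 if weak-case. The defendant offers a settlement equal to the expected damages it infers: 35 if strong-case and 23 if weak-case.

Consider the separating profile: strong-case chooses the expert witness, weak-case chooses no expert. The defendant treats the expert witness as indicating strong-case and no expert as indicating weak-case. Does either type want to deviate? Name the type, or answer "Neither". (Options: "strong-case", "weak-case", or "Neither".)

weak-case

The expert witness pays 35; no expert pays 23.
strong-case: assigned the expert witness, nets 35 − 3 = 32; deviating to no expert nets 23.
weak-case: assigned no expert, nets 23; deviating to the expert witness nets 35 − 4 = 31.
The weak-case type gains 8 by deviating.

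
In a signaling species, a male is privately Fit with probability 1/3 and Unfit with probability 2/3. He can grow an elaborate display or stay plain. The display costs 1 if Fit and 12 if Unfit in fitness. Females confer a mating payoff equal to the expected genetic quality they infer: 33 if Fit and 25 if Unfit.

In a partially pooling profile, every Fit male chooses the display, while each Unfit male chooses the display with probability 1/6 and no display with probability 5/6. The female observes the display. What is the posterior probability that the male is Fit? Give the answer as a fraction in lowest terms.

3/4

P(the display) = (1/3)·1 + (2/3)·(1/6) = 4/9.
By Bayes' rule, P(Fit | the display) = (1/3) / (4/9) = 3/4.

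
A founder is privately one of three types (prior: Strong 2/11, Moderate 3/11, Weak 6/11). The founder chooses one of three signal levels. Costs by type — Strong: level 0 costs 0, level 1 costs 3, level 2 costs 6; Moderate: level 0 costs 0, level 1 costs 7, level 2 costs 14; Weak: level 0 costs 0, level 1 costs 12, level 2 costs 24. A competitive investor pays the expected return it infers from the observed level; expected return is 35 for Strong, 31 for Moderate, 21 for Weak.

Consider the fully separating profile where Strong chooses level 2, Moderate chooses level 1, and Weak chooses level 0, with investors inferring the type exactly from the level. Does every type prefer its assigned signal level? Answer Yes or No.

Yes

Separating valuations: level 2 → 35, level 1 → 31, level 0 → 21.
Strong (assigned level 2): level 0: 21 − 0 = 21; level 1: 31 − 3 = 28; level 2: 35 − 6 = 29. Strong stays.
Moderate (assigned level 1): level 0: 21 − 0 = 21; level 1: 31 − 7 = 24; level 2: 35 − 14 = 21. Moderate stays.
Weak (assigned level 0): level 0: 21 − 0 = 21; level 1: 31 − 12 = 19; level 2: 35 − 24 = 11. Weak stays.
Every type prefers its assigned level; separation holds.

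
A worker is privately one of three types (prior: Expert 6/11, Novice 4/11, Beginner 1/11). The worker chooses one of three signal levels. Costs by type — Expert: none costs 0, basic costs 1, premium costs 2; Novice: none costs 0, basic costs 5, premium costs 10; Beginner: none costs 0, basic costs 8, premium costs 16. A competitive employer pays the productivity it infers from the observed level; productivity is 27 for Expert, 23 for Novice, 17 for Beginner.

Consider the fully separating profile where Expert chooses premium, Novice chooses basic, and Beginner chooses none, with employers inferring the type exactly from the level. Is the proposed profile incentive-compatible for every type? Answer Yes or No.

Separating wages: premium → 27, basic → 23, none → 17.
Expert (assigned premium): none: 17 − 0 = 17; basic: 23 − 1 = 22; premium: 27 − 2 = 25. Expert stays.
Novice (assigned basic): none: 17 − 0 = 17; basic: 23 − 5 = 18; premium: 27 − 10 = 17. Novice stays.
Beginner (assigned none): none: 17 − 0 = 17; basic: 23 − 8 = 15; premium: 27 − 16 = 11. Beginner stays.
Every type prefers its assigned level; separation holds.

Yes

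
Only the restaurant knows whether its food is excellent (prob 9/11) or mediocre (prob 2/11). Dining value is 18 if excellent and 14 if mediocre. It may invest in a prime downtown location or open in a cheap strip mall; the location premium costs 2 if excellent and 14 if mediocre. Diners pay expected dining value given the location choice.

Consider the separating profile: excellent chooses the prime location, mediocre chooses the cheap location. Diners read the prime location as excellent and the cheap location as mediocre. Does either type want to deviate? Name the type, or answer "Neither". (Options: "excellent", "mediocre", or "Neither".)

The prime location pays 18; the cheap location pays 14.
excellent: assigned the prime location, nets 18 − 2 = 16; deviating to the cheap location nets 14.
mediocre: assigned the cheap location, nets 14; deviating to the prime location nets 18 − 14 = 4.
Both types strictly prefer their assigned action; no profitable deviation.

Neither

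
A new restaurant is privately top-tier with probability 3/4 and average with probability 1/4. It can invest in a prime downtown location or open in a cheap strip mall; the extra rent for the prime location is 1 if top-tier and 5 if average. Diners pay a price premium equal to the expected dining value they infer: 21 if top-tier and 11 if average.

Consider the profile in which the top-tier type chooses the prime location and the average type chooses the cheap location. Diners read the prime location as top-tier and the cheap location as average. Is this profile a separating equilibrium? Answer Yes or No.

Under these beliefs, the prime location earns price premium 21 and the cheap location earns price premium 11.
top-tier: the prime location nets 21 − 1 = 20; the cheap location nets 11. top-tier prefers the prime location.
average: the prime location nets 21 − 5 = 16; the cheap location nets 11. average would deviate to the prime location.
average has a profitable deviation, so the profile is not an equilibrium.

No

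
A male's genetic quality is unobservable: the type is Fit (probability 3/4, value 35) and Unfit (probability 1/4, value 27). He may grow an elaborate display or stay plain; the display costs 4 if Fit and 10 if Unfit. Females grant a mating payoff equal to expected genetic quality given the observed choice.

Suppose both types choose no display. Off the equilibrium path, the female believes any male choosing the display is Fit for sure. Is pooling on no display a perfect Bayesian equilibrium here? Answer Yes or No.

On path, the female holds the prior and pays 3/4·35 + 1/4·27 = 33. Off path (the display), believing Fit, it pays 35.
Fit: no display nets 33; the display nets 35 − 4 = 31. Fit stays.
Unfit: no display nets 33; the display nets 35 − 10 = 25. Unfit stays.
No type deviates, so pooling is sustained.

Yes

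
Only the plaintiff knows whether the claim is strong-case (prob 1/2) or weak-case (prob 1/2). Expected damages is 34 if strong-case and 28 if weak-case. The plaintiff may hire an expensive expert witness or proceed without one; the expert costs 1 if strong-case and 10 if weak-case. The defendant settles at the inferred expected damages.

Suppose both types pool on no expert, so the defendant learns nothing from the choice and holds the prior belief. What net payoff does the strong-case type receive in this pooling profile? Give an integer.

Pooled settlement = 1/2·34 + 1/2·28 = 31.
strong-case pays no cost for no expert, so net payoff = 31.

31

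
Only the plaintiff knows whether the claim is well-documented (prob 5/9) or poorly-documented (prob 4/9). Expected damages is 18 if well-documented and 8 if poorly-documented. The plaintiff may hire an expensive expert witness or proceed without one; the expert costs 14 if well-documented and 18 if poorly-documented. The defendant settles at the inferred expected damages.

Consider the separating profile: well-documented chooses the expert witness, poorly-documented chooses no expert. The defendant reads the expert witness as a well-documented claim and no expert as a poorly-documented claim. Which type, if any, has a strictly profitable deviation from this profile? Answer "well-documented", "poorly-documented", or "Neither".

The expert witness pays 18; no expert pays 8.
well-documented: assigned the expert witness, nets 18 − 14 = 4; deviating to no expert nets 8.
poorly-documented: assigned no expert, nets 8; deviating to the expert witness nets 18 − 18 = 0.
The well-documented type gains 4 by deviating.

well-documented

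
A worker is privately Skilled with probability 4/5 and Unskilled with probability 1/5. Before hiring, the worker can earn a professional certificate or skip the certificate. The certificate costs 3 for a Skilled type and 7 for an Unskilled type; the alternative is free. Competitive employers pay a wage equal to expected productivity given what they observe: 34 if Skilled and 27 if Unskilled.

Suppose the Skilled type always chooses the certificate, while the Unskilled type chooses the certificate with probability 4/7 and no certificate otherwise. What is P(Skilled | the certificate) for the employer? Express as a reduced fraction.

P(the certificate) = (4/5)·1 + (1/5)·(4/7) = 32/35.
By Bayes' rule, P(Skilled | the certificate) = (4/5) / (32/35) = 7/8.

7/8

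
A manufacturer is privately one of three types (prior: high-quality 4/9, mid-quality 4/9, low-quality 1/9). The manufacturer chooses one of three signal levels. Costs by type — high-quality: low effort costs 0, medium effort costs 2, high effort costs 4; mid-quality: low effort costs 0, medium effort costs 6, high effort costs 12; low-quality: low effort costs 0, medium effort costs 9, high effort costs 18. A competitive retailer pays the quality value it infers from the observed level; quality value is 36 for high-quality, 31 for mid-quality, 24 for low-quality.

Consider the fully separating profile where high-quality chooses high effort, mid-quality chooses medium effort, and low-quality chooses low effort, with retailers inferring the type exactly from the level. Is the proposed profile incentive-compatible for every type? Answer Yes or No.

Yes

Separating prices: high effort → 36, medium effort → 31, low effort → 24.
high-quality (assigned high effort): low effort: 24 − 0 = 24; medium effort: 31 − 2 = 29; high effort: 36 − 4 = 32. high-quality stays.
mid-quality (assigned medium effort): low effort: 24 − 0 = 24; medium effort: 31 − 6 = 25; high effort: 36 − 12 = 24. mid-quality stays.
low-quality (assigned low effort): low effort: 24 − 0 = 24; medium effort: 31 − 9 = 22; high effort: 36 − 18 = 18. low-quality stays.
Every type prefers its assigned level; separation holds.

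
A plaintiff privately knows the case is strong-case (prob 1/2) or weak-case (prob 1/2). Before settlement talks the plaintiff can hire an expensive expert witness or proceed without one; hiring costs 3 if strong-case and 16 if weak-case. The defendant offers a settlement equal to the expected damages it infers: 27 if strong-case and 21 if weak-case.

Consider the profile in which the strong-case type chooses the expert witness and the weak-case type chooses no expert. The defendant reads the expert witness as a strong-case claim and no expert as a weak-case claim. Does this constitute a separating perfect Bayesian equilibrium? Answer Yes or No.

Yes

Under these beliefs, the expert witness earns settlement 27 and no expert earns settlement 21.
strong-case: the expert witness nets 27 − 3 = 24; no expert nets 21. strong-case prefers the expert witness.
weak-case: the expert witness nets 27 − 16 = 11; no expert nets 21. weak-case prefers no expert.
Neither type deviates, so the separating profile is an equilibrium.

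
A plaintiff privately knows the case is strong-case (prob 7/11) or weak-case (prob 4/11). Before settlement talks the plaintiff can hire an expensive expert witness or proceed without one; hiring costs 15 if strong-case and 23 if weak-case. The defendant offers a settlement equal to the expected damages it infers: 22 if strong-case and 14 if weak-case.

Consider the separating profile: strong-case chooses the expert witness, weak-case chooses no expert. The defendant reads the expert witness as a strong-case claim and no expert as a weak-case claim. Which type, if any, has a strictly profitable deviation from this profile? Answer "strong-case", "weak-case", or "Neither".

strong-case

The expert witness pays 22; no expert pays 14.
strong-case: assigned the expert witness, nets 22 − 15 = 7; deviating to no expert nets 14.
weak-case: assigned no expert, nets 14; deviating to the expert witness nets 22 − 23 = -1.
The strong-case type gains 7 by deviating.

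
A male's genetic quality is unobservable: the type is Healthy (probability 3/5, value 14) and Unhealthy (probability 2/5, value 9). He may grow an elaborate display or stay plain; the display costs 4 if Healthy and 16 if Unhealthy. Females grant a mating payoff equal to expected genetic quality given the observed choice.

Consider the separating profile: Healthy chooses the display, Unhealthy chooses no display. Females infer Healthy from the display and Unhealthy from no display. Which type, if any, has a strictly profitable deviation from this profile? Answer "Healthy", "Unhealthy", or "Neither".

Neither

The display pays 14; no display pays 9.
Healthy: assigned the display, nets 14 − 4 = 10; deviating to no display nets 9.
Unhealthy: assigned no display, nets 9; deviating to the display nets 14 − 16 = -2.
Both types strictly prefer their assigned action; no profitable deviation.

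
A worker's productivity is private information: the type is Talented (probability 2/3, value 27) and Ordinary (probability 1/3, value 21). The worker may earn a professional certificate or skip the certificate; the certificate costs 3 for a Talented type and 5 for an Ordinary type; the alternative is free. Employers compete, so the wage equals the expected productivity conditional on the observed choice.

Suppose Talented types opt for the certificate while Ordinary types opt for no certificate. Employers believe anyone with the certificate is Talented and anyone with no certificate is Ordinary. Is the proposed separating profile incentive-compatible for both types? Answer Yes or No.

Under these beliefs, the certificate earns wage 27 and no certificate earns wage 21.
Talented: the certificate nets 27 − 3 = 24; no certificate nets 21. Talented prefers the certificate.
Ordinary: the certificate nets 27 − 5 = 22; no certificate nets 21. Ordinary would deviate to the certificate.
Ordinary has a profitable deviation, so the profile is not an equilibrium.

No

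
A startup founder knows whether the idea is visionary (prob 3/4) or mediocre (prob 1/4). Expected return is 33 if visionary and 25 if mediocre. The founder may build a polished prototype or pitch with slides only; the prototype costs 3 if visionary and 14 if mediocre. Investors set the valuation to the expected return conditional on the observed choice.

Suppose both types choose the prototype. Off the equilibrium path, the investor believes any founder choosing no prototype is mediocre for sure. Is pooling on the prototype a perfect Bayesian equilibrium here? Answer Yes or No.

On path, the investor holds the prior and pays 3/4·33 + 1/4·25 = 31. Off path (no prototype), believing mediocre, it pays 25.
visionary: the prototype nets 31 − 3 = 28; no prototype nets 25. visionary stays.
mediocre: the prototype nets 31 − 14 = 17; no prototype nets 25. mediocre would deviate.
A type deviates, so pooling fails.

No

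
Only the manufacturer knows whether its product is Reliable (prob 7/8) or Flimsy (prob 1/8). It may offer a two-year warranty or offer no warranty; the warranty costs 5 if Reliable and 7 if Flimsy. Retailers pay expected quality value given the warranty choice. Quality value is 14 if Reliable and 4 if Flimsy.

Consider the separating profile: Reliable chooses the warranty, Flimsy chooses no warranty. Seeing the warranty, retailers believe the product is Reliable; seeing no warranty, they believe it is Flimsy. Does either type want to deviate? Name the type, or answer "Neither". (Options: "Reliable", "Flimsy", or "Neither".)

The warranty pays 14; no warranty pays 4.
Reliable: assigned the warranty, nets 14 − 5 = 9; deviating to no warranty nets 4.
Flimsy: assigned no warranty, nets 4; deviating to the warranty nets 14 − 7 = 7.
The Flimsy type gains 3 by deviating.

Flimsy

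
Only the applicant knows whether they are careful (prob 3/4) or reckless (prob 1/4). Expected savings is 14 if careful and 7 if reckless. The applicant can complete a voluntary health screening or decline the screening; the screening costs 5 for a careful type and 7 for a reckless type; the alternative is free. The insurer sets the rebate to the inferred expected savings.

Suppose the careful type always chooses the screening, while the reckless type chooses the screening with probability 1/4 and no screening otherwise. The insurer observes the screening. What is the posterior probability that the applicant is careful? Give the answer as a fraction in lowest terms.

12/13

P(the screening) = (3/4)·1 + (1/4)·(1/4) = 13/16.
By Bayes' rule, P(careful | the screening) = (3/4) / (13/16) = 12/13.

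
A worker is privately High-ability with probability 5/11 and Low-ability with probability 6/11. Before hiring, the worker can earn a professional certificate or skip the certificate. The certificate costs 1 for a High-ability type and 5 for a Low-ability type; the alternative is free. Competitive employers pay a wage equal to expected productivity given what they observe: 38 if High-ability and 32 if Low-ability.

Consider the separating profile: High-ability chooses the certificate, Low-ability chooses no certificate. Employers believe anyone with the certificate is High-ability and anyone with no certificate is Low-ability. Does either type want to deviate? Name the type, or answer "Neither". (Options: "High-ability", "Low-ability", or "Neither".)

Low-ability

The certificate pays 38; no certificate pays 32.
High-ability: assigned the certificate, nets 38 − 1 = 37; deviating to no certificate nets 32.
Low-ability: assigned no certificate, nets 32; deviating to the certificate nets 38 − 5 = 33.
The Low-ability type gains 1 by deviating.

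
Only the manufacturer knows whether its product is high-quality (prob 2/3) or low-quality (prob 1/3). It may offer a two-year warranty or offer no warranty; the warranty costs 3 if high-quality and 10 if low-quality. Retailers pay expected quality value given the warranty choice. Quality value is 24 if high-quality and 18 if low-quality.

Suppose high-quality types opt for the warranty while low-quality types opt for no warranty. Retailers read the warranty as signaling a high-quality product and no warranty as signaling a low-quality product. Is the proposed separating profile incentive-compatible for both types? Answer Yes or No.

Under these beliefs, the warranty earns price 24 and no warranty earns price 18.
high-quality: the warranty nets 24 − 3 = 21; no warranty nets 18. high-quality prefers the warranty.
low-quality: the warranty nets 24 − 10 = 14; no warranty nets 18. low-quality prefers no warranty.
Neither type deviates, so the separating profile is an equilibrium.

Yes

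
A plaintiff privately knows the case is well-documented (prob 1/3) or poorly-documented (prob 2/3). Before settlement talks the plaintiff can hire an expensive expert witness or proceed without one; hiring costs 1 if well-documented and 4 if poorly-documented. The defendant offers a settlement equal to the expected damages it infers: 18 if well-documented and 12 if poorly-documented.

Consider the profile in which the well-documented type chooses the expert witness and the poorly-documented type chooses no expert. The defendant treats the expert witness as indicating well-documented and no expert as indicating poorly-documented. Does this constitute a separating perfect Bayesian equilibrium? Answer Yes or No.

Under these beliefs, the expert witness earns settlement 18 and no expert earns settlement 12.
well-documented: the expert witness nets 18 − 1 = 17; no expert nets 12. well-documented prefers the expert witness.
poorly-documented: the expert witness nets 18 − 4 = 14; no expert nets 12. poorly-documented would deviate to the expert witness.
poorly-documented has a profitable deviation, so the profile is not an equilibrium.

No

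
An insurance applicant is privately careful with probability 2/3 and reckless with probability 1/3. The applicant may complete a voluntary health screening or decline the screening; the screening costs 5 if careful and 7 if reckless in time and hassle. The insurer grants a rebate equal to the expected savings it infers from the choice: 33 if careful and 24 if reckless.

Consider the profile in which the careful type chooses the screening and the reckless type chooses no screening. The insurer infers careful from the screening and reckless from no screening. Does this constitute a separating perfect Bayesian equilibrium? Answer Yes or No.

Under these beliefs, the screening earns rebate 33 and no screening earns rebate 24.
careful: the screening nets 33 − 5 = 28; no screening nets 24. careful prefers the screening.
reckless: the screening nets 33 − 7 = 26; no screening nets 24. reckless would deviate to the screening.
reckless has a profitable deviation, so the profile is not an equilibrium.

No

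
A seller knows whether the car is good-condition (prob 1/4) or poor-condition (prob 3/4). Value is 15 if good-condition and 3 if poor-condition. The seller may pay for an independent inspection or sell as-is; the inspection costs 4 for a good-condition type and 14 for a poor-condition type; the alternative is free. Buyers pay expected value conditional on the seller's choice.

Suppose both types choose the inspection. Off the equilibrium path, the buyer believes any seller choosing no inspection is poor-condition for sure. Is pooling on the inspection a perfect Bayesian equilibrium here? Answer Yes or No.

No

On path, the buyer holds the prior and pays 1/4·15 + 3/4·3 = 6. Off path (no inspection), believing poor-condition, it pays 3.
good-condition: the inspection nets 6 − 4 = 2; no inspection nets 3. good-condition would deviate.
poor-condition: the inspection nets 6 − 14 = -8; no inspection nets 3. poor-condition would deviate.
A type deviates, so pooling fails.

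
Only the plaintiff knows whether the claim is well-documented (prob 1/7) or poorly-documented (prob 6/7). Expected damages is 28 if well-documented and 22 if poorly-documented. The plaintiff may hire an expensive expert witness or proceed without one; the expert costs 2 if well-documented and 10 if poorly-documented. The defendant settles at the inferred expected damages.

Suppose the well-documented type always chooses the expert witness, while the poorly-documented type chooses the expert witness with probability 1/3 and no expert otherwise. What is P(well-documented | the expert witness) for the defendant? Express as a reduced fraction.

P(the expert witness) = (1/7)·1 + (6/7)·(1/3) = 3/7.
By Bayes' rule, P(well-documented | the expert witness) = (1/7) / (3/7) = 1/3.

1/3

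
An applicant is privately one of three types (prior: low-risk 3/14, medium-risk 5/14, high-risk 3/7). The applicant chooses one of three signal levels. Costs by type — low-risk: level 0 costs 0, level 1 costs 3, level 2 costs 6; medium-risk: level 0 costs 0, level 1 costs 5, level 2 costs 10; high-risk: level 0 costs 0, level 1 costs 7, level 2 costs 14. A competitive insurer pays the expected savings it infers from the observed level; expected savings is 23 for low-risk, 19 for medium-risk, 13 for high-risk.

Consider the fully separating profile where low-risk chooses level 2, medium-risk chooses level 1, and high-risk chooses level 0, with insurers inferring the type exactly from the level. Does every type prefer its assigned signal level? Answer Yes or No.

Yes

Separating rebates: level 2 → 23, level 1 → 19, level 0 → 13.
low-risk (assigned level 2): level 0: 13 − 0 = 13; level 1: 19 − 3 = 16; level 2: 23 − 6 = 17. low-risk stays.
medium-risk (assigned level 1): level 0: 13 − 0 = 13; level 1: 19 − 5 = 14; level 2: 23 − 10 = 13. medium-risk stays.
high-risk (assigned level 0): level 0: 13 − 0 = 13; level 1: 19 − 7 = 12; level 2: 23 − 14 = 9. high-risk stays.
Every type prefers its assigned level; separation holds.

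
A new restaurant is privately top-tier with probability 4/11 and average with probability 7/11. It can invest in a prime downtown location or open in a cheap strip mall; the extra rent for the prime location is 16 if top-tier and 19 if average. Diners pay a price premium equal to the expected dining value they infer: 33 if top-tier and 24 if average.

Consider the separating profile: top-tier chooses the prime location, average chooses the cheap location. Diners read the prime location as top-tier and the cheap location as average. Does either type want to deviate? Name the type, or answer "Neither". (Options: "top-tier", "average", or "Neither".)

top-tier

The prime location pays 33; the cheap location pays 24.
top-tier: assigned the prime location, nets 33 − 16 = 17; deviating to the cheap location nets 24.
average: assigned the cheap location, nets 24; deviating to the prime location nets 33 − 19 = 14.
The top-tier type gains 7 by deviating.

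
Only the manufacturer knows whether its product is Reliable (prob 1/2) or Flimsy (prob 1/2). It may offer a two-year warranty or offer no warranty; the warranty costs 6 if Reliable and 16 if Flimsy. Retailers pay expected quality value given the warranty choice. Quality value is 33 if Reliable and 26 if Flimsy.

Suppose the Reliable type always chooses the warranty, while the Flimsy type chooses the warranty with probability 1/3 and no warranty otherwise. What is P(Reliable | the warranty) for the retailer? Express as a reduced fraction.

P(the warranty) = (1/2)·1 + (1/2)·(1/3) = 2/3.
By Bayes' rule, P(Reliable | the warranty) = (1/2) / (2/3) = 3/4.

3/4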